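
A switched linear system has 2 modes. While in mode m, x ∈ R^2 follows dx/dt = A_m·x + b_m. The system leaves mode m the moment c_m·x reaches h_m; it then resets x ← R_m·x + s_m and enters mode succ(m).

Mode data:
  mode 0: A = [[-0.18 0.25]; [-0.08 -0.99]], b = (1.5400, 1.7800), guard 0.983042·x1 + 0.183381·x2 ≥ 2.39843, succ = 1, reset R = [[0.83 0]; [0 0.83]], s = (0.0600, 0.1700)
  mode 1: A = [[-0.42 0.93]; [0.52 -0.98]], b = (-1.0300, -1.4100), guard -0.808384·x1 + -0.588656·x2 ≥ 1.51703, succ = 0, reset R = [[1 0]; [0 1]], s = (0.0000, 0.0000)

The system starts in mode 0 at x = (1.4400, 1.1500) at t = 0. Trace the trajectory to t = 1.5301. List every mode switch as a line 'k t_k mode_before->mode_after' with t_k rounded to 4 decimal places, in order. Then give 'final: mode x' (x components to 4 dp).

1 0.4909 0->1
final: 1 0.7590 -0.0200

Mode 0: guard c·x = 2.3984 hit at Δt = 0.4909 (t = 0.4909), x⁻ = (2.1895, 1.3419) → reset → x⁺ = (1.8773, 1.2838), jump to mode 1
Mode 1: flow for 1.0392 to horizon, guard not reached → x = (0.7590, -0.0200)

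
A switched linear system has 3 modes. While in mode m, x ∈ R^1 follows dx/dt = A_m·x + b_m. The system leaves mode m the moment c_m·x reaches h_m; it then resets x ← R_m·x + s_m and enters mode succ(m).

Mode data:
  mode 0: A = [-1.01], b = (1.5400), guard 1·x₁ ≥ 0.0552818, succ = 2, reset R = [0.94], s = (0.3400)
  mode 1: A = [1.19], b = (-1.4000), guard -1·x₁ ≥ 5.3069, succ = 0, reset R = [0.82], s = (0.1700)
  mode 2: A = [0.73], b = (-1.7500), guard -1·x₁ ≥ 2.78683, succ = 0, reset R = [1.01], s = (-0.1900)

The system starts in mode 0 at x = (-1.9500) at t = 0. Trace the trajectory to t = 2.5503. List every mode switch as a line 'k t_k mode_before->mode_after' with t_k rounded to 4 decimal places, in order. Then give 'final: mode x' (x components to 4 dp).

Mode 0: guard c·x = 0.0553 hit at Δt = 0.8521 (t = 0.8521), x⁻ = (0.0553) → reset → x⁺ = (0.3920), jump to mode 2
Mode 2: guard c·x = 2.7868 hit at Δt = 1.3011 (t = 2.1532), x⁻ = (-2.7868) → reset → x⁺ = (-3.0047), jump to mode 0
Mode 0: flow for 0.3971 to horizon, guard not reached → x = (-1.5082)

1 0.8521 0->2
2 2.1532 2->0
final: 0 -1.5082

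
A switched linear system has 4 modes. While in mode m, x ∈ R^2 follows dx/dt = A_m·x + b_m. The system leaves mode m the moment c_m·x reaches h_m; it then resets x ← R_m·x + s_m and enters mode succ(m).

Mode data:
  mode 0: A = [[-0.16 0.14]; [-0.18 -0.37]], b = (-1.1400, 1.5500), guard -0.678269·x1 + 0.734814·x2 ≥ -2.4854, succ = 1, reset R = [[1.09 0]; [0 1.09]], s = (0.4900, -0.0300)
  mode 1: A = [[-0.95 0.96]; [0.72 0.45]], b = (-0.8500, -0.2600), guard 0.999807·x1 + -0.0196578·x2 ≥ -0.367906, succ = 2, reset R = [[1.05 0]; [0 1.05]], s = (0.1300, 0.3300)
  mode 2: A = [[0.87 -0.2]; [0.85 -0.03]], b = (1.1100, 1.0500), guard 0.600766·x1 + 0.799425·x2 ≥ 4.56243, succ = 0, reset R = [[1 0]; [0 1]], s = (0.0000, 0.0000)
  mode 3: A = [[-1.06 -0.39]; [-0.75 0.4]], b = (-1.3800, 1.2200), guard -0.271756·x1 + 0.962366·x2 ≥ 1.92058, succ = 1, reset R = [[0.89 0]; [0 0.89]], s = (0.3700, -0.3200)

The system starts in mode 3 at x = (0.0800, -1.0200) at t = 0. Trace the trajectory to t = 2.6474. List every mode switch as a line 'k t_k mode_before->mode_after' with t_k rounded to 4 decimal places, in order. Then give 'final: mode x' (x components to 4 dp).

Mode 3: guard c·x = 1.9206 hit at Δt = 1.5975 (t = 1.5975), x⁻ = (-1.1766, 1.6634) → reset → x⁺ = (-0.6771, 1.1605), jump to mode 1
Mode 1: guard c·x = -0.3679 hit at Δt = 0.4705 (t = 2.0680), x⁻ = (-0.3462, 1.1080) → reset → x⁺ = (-0.2335, 1.4934), jump to mode 2
Mode 2: flow for 0.5794 to horizon, guard not reached → x = (0.1885, 2.0541)

1 1.5975 3->1
2 2.0680 1->2
final: 2 0.1885 2.0541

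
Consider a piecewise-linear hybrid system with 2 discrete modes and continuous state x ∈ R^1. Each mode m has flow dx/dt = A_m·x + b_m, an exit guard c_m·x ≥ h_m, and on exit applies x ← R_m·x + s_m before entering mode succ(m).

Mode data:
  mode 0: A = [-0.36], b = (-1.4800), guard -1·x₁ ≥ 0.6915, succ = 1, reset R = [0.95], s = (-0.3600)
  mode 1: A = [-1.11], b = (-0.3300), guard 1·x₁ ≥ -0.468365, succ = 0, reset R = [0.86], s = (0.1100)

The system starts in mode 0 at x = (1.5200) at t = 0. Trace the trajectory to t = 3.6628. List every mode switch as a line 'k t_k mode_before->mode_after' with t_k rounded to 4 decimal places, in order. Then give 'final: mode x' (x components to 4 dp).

Mode 0: guard c·x = 0.6915 hit at Δt = 1.3855 (t = 1.3855), x⁻ = (-0.6915) → reset → x⁺ = (-1.0169), jump to mode 1
Mode 1: guard c·x = -0.4684 hit at Δt = 1.2943 (t = 2.6798), x⁻ = (-0.4684) → reset → x⁺ = (-0.2928), jump to mode 0
Mode 0: guard c·x = 0.6915 hit at Δt = 0.3063 (t = 2.9861), x⁻ = (-0.6915) → reset → x⁺ = (-1.0169), jump to mode 1
Mode 1: flow for 0.6767 to horizon, guard not reached → x = (-0.6369)

1 1.3855 0->1
2 2.6798 1->0
3 2.9861 0->1
final: 1 -0.6369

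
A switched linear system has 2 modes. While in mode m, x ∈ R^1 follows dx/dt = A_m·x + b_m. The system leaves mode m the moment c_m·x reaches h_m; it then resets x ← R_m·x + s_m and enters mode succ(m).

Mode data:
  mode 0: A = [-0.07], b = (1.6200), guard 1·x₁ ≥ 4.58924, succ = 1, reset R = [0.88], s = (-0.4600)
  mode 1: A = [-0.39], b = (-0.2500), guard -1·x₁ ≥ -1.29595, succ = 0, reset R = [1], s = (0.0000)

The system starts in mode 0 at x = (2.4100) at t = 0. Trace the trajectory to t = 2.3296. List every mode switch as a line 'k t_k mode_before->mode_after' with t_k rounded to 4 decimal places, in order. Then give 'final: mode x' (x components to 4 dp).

1 1.5865 0->1
final: 1 2.5169

Mode 0: guard c·x = 4.5892 hit at Δt = 1.5865 (t = 1.5865), x⁻ = (4.5892) → reset → x⁺ = (3.5785), jump to mode 1
Mode 1: flow for 0.7431 to horizon, guard not reached → x = (2.5169)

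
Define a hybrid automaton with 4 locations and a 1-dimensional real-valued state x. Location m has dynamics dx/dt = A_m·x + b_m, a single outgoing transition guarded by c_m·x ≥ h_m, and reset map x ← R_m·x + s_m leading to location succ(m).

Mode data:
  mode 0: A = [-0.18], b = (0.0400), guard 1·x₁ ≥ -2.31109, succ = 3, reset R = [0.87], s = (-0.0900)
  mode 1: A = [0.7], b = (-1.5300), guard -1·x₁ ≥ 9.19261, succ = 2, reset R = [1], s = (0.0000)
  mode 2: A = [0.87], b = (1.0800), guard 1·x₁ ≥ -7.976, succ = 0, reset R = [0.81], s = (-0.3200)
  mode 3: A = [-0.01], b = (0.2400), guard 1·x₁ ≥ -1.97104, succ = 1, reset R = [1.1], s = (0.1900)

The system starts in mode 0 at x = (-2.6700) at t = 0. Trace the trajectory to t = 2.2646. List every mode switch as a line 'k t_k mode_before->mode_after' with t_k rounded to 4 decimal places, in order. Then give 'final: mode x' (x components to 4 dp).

1 0.7361 0->3
2 1.2339 3->1
final: 1 -6.3814

Mode 0: guard c·x = -2.3111 hit at Δt = 0.7361 (t = 0.7361), x⁻ = (-2.3111) → reset → x⁺ = (-2.1006), jump to mode 3
Mode 3: guard c·x = -1.9710 hit at Δt = 0.4978 (t = 1.2339), x⁻ = (-1.9710) → reset → x⁺ = (-1.9781), jump to mode 1
Mode 1: flow for 1.0307 to horizon, guard not reached → x = (-6.3814)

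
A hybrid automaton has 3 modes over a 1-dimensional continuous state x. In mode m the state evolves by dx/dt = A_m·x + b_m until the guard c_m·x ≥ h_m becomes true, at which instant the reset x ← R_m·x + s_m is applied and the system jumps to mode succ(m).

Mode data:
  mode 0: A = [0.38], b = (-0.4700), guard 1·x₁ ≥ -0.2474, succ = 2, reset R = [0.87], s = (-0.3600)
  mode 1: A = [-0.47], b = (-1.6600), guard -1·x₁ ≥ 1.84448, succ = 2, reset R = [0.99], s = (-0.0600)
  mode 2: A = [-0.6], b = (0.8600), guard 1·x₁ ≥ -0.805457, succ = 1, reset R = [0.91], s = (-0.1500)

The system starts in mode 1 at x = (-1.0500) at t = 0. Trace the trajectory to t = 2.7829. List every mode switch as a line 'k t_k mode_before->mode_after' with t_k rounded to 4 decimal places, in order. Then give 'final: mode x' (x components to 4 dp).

Mode 1: guard c·x = 1.8445 hit at Δt = 0.8209 (t = 0.8209), x⁻ = (-1.8445) → reset → x⁺ = (-1.8860), jump to mode 2
Mode 2: guard c·x = -0.8055 hit at Δt = 0.6564 (t = 1.4773), x⁻ = (-0.8055) → reset → x⁺ = (-0.8830), jump to mode 1
Mode 1: guard c·x = 1.8445 hit at Δt = 0.9595 (t = 2.4368), x⁻ = (-1.8445) → reset → x⁺ = (-1.8860), jump to mode 2
Mode 2: flow for 0.3461 to horizon, guard not reached → x = (-1.2635)

1 0.8209 1->2
2 1.4773 2->1
3 2.4368 1->2
final: 2 -1.2635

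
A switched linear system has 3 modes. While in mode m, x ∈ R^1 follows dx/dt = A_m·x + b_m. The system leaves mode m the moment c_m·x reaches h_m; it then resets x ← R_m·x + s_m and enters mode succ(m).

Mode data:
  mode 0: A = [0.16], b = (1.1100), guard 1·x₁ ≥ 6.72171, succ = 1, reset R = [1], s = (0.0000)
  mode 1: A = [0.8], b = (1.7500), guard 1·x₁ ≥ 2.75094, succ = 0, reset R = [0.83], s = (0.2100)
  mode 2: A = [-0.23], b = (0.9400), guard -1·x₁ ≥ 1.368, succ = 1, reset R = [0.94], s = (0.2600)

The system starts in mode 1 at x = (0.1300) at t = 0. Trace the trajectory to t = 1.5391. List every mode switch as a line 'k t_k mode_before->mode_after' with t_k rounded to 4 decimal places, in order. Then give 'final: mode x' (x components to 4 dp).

Mode 1: guard c·x = 2.7509 hit at Δt = 0.9457 (t = 0.9457), x⁻ = (2.7509) → reset → x⁺ = (2.4933), jump to mode 0
Mode 0: flow for 0.5934 to horizon, guard not reached → x = (3.4326)

1 0.9457 1->0
final: 0 3.4326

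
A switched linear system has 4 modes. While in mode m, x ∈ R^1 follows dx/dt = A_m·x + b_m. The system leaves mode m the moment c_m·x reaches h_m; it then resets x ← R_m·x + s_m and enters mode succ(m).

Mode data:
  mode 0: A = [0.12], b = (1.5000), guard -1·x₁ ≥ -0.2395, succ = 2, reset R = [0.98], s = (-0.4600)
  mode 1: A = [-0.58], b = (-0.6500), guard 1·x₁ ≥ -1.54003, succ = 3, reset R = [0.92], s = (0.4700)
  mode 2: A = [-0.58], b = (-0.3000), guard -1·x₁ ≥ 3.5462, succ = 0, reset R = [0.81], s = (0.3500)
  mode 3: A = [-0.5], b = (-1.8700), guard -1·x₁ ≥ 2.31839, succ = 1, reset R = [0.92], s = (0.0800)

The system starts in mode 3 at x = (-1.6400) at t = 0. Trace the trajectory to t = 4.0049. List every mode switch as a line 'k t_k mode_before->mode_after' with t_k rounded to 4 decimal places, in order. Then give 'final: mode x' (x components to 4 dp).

Mode 3: guard c·x = 2.3184 hit at Δt = 0.7803 (t = 0.7803), x⁻ = (-2.3184) → reset → x⁺ = (-2.0529), jump to mode 1
Mode 1: guard c·x = -1.5400 hit at Δt = 1.3774 (t = 2.1577), x⁻ = (-1.5400) → reset → x⁺ = (-0.9468), jump to mode 3
Mode 3: guard c·x = 2.3184 hit at Δt = 1.3508 (t = 3.5085), x⁻ = (-2.3184) → reset → x⁺ = (-2.0529), jump to mode 1
Mode 1: flow for 0.4964 to horizon, guard not reached → x = (-1.8197)

1 0.7803 3->1
2 2.1577 1->3
3 3.5085 3->1
final: 1 -1.8197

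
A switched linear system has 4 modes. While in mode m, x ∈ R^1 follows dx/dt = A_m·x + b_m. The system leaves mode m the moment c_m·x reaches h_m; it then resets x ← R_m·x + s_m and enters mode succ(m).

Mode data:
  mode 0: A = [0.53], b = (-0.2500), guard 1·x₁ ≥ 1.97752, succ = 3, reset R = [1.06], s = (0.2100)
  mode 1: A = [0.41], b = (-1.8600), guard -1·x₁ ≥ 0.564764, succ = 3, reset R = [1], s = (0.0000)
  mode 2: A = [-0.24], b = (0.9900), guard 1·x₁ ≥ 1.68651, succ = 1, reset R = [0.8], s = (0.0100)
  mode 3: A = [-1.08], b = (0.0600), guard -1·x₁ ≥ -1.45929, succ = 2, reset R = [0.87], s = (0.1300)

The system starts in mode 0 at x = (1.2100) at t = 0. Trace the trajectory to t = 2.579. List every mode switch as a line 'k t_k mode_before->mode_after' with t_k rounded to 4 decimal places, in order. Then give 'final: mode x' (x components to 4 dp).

Mode 0: guard c·x = 1.9775 hit at Δt = 1.3448 (t = 1.3448), x⁻ = (1.9775) → reset → x⁺ = (2.3062), jump to mode 3
Mode 3: guard c·x = -1.4593 hit at Δt = 0.4371 (t = 1.7819), x⁻ = (1.4593) → reset → x⁺ = (1.3996), jump to mode 2
Mode 2: guard c·x = 1.6865 hit at Δt = 0.4635 (t = 2.2454), x⁻ = (1.6865) → reset → x⁺ = (1.3592), jump to mode 1
Mode 1: flow for 0.3336 to horizon, guard not reached → x = (0.8935)

1 1.3448 0->3
2 1.7819 3->2
3 2.2454 2->1
final: 1 0.8935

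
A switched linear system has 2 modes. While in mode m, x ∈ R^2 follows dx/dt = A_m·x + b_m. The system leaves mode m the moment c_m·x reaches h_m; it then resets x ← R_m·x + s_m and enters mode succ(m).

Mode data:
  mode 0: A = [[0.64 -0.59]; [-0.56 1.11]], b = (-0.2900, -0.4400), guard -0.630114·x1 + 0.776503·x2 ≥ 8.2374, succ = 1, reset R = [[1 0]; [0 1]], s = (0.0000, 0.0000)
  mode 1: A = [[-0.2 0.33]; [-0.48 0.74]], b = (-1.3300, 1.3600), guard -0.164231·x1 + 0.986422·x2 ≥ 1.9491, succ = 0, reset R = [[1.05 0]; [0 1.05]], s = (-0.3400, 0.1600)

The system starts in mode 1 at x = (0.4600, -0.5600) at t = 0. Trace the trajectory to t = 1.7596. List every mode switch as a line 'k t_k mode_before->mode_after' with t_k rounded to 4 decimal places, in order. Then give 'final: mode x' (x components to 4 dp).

Mode 1: guard c·x = 1.9491 hit at Δt = 1.3043 (t = 1.3043), x⁻ = (-1.0177, 1.8065) → reset → x⁺ = (-1.4086, 2.0568), jump to mode 0
Mode 0: flow for 0.4553 to horizon, guard not reached → x = (-2.9086, 3.8193)

1 1.3043 1->0
final: 0 -2.9086 3.8193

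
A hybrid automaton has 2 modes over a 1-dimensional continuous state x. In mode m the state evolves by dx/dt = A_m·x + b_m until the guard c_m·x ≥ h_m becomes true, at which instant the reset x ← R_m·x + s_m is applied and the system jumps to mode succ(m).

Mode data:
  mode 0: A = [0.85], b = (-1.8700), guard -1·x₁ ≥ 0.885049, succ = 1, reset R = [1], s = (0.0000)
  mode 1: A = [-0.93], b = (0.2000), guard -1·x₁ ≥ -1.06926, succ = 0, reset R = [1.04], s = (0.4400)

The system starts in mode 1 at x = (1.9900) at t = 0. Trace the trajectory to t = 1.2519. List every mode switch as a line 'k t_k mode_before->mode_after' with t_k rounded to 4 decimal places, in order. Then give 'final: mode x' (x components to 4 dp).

Mode 1: guard c·x = -1.0693 hit at Δt = 0.7864 (t = 0.7864), x⁻ = (1.0693) → reset → x⁺ = (1.5520), jump to mode 0
Mode 0: flow for 0.4655 to horizon, guard not reached → x = (1.2375)

1 0.7864 1->0
final: 0 1.2375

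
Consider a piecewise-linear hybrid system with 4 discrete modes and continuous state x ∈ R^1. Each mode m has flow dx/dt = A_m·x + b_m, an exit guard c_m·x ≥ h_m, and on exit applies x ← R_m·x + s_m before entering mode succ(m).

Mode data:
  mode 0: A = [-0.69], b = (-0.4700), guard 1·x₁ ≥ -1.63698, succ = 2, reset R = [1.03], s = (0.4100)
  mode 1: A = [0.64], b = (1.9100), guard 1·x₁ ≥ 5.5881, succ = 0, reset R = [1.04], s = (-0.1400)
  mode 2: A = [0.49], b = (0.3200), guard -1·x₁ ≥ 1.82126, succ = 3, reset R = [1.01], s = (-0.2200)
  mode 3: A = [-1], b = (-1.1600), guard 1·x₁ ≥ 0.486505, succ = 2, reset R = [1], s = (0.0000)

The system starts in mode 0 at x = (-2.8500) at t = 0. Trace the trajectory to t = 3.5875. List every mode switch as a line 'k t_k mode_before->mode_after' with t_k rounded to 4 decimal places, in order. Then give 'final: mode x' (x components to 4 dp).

1 1.1875 0->2
2 2.4704 2->3
final: 3 -1.4543

Mode 0: guard c·x = -1.6370 hit at Δt = 1.1875 (t = 1.1875), x⁻ = (-1.6370) → reset → x⁺ = (-1.2761), jump to mode 2
Mode 2: guard c·x = 1.8213 hit at Δt = 1.2829 (t = 2.4704), x⁻ = (-1.8213) → reset → x⁺ = (-2.0595), jump to mode 3
Mode 3: flow for 1.1171 to horizon, guard not reached → x = (-1.4543)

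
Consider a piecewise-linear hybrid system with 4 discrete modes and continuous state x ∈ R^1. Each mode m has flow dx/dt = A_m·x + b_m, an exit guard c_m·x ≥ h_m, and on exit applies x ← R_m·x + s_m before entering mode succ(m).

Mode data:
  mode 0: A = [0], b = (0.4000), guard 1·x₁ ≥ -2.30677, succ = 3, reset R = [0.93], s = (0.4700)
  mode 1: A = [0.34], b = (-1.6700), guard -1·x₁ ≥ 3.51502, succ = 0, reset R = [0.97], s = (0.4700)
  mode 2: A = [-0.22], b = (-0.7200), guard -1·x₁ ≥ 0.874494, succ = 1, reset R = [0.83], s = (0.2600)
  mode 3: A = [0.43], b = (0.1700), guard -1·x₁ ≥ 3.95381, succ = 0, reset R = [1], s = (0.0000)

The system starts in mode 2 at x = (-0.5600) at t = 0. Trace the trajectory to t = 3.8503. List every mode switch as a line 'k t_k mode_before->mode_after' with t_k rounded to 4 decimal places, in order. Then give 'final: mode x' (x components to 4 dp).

1 0.5601 2->1
2 1.8812 1->0
3 3.4632 0->3
final: 3 -1.9071

Mode 2: guard c·x = 0.8745 hit at Δt = 0.5601 (t = 0.5601), x⁻ = (-0.8745) → reset → x⁺ = (-0.4658), jump to mode 1
Mode 1: guard c·x = 3.5150 hit at Δt = 1.3211 (t = 1.8812), x⁻ = (-3.5150) → reset → x⁺ = (-2.9396), jump to mode 0
Mode 0: guard c·x = -2.3068 hit at Δt = 1.5820 (t = 3.4632), x⁻ = (-2.3068) → reset → x⁺ = (-1.6753), jump to mode 3
Mode 3: flow for 0.3871 to horizon, guard not reached → x = (-1.9071)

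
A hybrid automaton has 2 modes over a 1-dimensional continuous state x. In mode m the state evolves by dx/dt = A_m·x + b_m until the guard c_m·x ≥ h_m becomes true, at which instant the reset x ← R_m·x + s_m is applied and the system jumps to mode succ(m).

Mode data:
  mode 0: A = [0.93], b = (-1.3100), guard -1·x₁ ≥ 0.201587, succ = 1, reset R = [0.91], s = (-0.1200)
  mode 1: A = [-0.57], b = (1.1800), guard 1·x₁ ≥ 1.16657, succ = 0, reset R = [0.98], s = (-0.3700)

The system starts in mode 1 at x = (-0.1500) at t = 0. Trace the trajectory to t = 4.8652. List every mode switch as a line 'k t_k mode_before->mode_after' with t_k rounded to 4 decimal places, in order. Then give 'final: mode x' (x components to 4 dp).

Mode 1: guard c·x = 1.1666 hit at Δt = 1.5771 (t = 1.5771), x⁻ = (1.1666) → reset → x⁺ = (0.7732), jump to mode 0
Mode 0: guard c·x = 0.2016 hit at Δt = 0.9999 (t = 2.5770), x⁻ = (-0.2016) → reset → x⁺ = (-0.3034), jump to mode 1
Mode 1: guard c·x = 1.1666 hit at Δt = 1.6943 (t = 4.2714), x⁻ = (1.1666) → reset → x⁺ = (0.7732), jump to mode 0
Mode 0: flow for 0.5938 to horizon, guard not reached → x = (0.3048)

1 1.5771 1->0
2 2.5770 0->1
3 4.2714 1->0
final: 0 0.3048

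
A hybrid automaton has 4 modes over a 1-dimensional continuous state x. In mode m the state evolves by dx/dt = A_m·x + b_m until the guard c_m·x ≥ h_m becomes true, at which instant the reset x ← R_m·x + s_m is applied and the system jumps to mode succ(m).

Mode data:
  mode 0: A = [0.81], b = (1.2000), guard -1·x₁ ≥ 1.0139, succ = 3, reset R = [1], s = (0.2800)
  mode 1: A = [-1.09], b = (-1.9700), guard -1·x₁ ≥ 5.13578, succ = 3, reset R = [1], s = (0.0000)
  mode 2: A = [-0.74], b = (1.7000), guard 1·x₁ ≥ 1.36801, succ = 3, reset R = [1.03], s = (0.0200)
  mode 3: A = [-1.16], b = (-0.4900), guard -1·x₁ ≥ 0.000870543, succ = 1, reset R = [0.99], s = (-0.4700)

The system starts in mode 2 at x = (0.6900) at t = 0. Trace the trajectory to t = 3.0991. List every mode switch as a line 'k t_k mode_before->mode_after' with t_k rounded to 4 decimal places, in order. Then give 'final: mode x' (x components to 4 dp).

Mode 2: guard c·x = 1.3680 hit at Δt = 0.7404 (t = 0.7404), x⁻ = (1.3680) → reset → x⁺ = (1.4291), jump to mode 3
Mode 3: guard c·x = 0.0009 hit at Δt = 1.2757 (t = 2.0161), x⁻ = (-0.0009) → reset → x⁺ = (-0.4709), jump to mode 1
Mode 1: flow for 1.0830 to horizon, guard not reached → x = (-1.3969)

1 0.7404 2->3
2 2.0161 3->1
final: 1 -1.3969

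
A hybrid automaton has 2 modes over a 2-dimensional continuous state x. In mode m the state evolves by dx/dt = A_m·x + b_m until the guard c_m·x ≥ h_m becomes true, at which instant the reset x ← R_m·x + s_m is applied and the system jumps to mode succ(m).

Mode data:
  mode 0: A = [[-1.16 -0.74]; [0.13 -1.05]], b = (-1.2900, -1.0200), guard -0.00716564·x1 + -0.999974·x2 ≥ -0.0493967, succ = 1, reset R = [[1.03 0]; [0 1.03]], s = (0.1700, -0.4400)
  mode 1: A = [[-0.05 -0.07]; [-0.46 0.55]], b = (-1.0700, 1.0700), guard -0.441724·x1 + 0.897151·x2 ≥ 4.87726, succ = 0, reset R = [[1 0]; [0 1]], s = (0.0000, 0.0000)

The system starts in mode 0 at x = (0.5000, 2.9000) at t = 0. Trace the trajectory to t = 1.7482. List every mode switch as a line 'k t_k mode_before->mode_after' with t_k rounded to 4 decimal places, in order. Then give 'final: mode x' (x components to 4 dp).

1 1.1954 0->1
final: 1 -1.5634 0.5523

Mode 0: guard c·x = -0.0494 hit at Δt = 1.1954 (t = 1.1954), x⁻ = (-1.1412, 0.0576) → reset → x⁺ = (-1.0054, -0.3807), jump to mode 1
Mode 1: flow for 0.5528 to horizon, guard not reached → x = (-1.5634, 0.5523)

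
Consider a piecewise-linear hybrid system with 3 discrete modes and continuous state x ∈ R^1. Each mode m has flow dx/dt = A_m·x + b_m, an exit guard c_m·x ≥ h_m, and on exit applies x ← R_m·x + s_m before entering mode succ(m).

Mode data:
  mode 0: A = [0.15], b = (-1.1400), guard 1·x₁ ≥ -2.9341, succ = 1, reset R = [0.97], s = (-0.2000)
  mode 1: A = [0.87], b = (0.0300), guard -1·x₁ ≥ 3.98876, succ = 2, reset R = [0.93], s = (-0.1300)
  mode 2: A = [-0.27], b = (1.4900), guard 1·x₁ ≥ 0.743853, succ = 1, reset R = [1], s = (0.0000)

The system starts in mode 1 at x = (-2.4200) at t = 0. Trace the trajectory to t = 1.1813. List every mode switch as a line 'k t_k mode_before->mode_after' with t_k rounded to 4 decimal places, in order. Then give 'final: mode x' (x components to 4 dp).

Mode 1: guard c·x = 3.9888 hit at Δt = 0.5809 (t = 0.5809), x⁻ = (-3.9888) → reset → x⁺ = (-3.8395), jump to mode 2
Mode 2: flow for 0.6004 to horizon, guard not reached → x = (-2.4391)

1 0.5809 1->2
final: 2 -2.4391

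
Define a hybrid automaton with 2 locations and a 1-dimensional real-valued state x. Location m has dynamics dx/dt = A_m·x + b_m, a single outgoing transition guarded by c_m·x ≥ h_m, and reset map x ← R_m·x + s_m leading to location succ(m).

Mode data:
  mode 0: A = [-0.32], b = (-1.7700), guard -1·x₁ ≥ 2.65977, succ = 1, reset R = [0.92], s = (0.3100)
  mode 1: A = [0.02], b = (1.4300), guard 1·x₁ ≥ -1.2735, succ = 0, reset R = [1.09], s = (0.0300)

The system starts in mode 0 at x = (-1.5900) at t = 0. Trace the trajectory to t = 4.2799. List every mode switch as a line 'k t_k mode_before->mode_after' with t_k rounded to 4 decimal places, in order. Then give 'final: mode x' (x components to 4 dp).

Mode 0: guard c·x = 2.6598 hit at Δt = 0.9896 (t = 0.9896), x⁻ = (-2.6598) → reset → x⁺ = (-2.1370), jump to mode 1
Mode 1: guard c·x = -1.2735 hit at Δt = 0.6186 (t = 1.6082), x⁻ = (-1.2735) → reset → x⁺ = (-1.3581), jump to mode 0
Mode 0: guard c·x = 2.6598 hit at Δt = 1.1682 (t = 2.7764), x⁻ = (-2.6598) → reset → x⁺ = (-2.1370), jump to mode 1
Mode 1: guard c·x = -1.2735 hit at Δt = 0.6186 (t = 3.3950), x⁻ = (-1.2735) → reset → x⁺ = (-1.3581), jump to mode 0
Mode 0: flow for 0.8849 to horizon, guard not reached → x = (-2.3872)

1 0.9896 0->1
2 1.6082 1->0
3 2.7764 0->1
4 3.3950 1->0
final: 0 -2.3872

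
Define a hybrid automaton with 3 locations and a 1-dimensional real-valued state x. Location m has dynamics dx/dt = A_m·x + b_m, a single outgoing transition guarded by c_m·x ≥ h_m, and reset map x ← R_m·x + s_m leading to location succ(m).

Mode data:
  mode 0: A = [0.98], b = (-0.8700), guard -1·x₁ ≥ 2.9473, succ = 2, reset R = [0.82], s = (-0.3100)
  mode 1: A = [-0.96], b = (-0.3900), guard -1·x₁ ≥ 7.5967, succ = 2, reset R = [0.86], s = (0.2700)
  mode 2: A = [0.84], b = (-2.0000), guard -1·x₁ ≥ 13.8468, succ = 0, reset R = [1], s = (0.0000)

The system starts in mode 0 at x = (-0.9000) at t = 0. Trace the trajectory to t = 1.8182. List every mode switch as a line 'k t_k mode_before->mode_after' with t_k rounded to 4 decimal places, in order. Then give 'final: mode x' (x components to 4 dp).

1 0.7788 0->2
final: 2 -9.8486

Mode 0: guard c·x = 2.9473 hit at Δt = 0.7788 (t = 0.7788), x⁻ = (-2.9473) → reset → x⁺ = (-2.7268), jump to mode 2
Mode 2: flow for 1.0394 to horizon, guard not reached → x = (-9.8486)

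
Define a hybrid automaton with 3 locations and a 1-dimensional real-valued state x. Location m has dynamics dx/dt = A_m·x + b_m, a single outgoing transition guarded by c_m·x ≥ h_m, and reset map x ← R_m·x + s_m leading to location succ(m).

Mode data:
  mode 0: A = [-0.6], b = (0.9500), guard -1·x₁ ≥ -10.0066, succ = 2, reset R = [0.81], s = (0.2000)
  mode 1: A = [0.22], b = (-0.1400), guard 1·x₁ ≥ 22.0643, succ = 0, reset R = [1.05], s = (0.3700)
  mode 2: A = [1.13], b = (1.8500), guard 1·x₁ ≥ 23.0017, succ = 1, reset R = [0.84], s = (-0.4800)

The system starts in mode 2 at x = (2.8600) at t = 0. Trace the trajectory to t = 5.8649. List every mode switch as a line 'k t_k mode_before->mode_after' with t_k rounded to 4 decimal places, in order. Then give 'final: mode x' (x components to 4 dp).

Mode 2: guard c·x = 23.0017 hit at Δt = 1.5052 (t = 1.5052), x⁻ = (23.0017) → reset → x⁺ = (18.8414), jump to mode 1
Mode 1: guard c·x = 22.0643 hit at Δt = 0.7409 (t = 2.2461), x⁻ = (22.0643) → reset → x⁺ = (23.5375), jump to mode 0
Mode 0: guard c·x = -10.0066 hit at Δt = 1.5966 (t = 3.8427), x⁻ = (10.0066) → reset → x⁺ = (8.3053), jump to mode 2
Mode 2: guard c·x = 23.0017 hit at Δt = 0.8031 (t = 4.6458), x⁻ = (23.0017) → reset → x⁺ = (18.8414), jump to mode 1
Mode 1: guard c·x = 22.0643 hit at Δt = 0.7409 (t = 5.3867), x⁻ = (22.0643) → reset → x⁺ = (23.5375), jump to mode 0
Mode 0: flow for 0.4782 to horizon, guard not reached → x = (18.0613)

1 1.5052 2->1
2 2.2461 1->0
3 3.8427 0->2
4 4.6458 2->1
5 5.3867 1->0
final: 0 18.0613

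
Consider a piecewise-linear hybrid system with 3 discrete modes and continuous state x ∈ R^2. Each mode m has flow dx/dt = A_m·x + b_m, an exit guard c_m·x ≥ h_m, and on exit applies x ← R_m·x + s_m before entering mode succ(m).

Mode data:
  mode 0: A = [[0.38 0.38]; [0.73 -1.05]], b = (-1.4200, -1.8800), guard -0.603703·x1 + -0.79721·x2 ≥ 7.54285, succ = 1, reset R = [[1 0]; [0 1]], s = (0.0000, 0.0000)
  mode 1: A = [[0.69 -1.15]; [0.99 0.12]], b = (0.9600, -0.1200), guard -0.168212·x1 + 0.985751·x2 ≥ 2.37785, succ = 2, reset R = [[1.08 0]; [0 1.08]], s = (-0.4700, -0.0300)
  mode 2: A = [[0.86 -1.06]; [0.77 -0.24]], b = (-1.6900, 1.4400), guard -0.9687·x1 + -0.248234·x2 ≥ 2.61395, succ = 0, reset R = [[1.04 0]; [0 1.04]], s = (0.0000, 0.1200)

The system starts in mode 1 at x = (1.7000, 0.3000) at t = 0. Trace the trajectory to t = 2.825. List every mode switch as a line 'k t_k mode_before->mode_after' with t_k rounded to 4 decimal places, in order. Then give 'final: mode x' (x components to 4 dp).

1 1.0602 1->2
2 2.1141 2->0
final: 0 -5.6487 -0.8338

Mode 1: guard c·x = 2.3779 hit at Δt = 1.0602 (t = 1.0602), x⁻ = (2.6796, 2.8695) → reset → x⁺ = (2.4240, 3.0690), jump to mode 2
Mode 2: guard c·x = 2.6139 hit at Δt = 1.0539 (t = 2.1141), x⁻ = (-3.6134, 3.5707) → reset → x⁺ = (-3.7580, 3.8336), jump to mode 0
Mode 0: flow for 0.7109 to horizon, guard not reached → x = (-5.6487, -0.8338)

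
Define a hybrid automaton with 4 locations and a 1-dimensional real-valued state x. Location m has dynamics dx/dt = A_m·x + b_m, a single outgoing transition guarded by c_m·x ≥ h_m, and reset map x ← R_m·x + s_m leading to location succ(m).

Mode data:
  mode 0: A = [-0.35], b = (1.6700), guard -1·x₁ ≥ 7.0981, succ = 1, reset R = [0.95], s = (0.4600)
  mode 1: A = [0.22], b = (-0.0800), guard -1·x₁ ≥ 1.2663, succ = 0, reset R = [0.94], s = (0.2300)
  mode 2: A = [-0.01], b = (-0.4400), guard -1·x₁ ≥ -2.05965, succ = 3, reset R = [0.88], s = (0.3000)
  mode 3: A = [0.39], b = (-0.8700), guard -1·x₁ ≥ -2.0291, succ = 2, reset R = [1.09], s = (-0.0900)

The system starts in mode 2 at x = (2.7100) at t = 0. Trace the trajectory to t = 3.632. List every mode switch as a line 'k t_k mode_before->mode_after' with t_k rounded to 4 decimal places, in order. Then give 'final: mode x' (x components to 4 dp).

Mode 2: guard c·x = -2.0596 hit at Δt = 1.4021 (t = 1.4021), x⁻ = (2.0596) → reset → x⁺ = (2.1125), jump to mode 3
Mode 3: guard c·x = -2.0291 hit at Δt = 1.3682 (t = 2.7703), x⁻ = (2.0291) → reset → x⁺ = (2.1217), jump to mode 2
Mode 2: guard c·x = -2.0596 hit at Δt = 0.1347 (t = 2.9050), x⁻ = (2.0597) → reset → x⁺ = (2.1125), jump to mode 3
Mode 3: flow for 0.7270 to horizon, guard not reached → x = (2.0737)

1 1.4021 2->3
2 2.7703 3->2
3 2.9050 2->3
final: 3 2.0737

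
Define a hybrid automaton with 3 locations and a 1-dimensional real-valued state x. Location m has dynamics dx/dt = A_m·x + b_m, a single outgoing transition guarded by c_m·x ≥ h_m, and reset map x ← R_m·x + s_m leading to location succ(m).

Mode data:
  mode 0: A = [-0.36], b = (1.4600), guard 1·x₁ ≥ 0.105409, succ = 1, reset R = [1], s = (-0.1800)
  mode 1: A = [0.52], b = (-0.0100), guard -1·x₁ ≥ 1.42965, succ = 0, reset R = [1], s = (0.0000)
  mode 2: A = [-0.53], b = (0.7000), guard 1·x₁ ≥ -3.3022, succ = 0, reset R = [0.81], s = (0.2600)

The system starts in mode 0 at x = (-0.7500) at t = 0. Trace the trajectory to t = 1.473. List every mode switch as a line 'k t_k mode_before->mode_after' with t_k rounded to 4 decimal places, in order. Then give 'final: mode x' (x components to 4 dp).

Mode 0: guard c·x = 0.1054 hit at Δt = 0.5445 (t = 0.5445), x⁻ = (0.1054) → reset → x⁺ = (-0.0746), jump to mode 1
Mode 1: flow for 0.9285 to horizon, guard not reached → x = (-0.1328)

1 0.5445 0->1
final: 1 -0.1328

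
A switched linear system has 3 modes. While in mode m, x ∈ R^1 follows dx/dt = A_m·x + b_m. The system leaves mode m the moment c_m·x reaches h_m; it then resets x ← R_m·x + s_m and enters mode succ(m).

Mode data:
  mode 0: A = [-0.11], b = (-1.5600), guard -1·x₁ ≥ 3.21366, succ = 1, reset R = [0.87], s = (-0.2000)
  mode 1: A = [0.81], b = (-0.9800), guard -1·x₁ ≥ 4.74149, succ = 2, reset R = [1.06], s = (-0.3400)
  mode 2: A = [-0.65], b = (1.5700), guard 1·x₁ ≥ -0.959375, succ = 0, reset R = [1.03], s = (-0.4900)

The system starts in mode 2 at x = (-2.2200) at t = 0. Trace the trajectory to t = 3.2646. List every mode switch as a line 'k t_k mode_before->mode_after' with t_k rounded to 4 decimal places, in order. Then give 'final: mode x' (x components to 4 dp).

1 0.4883 2->0
2 1.8237 0->1
3 2.2523 1->2
final: 2 -1.6145

Mode 2: guard c·x = -0.9594 hit at Δt = 0.4883 (t = 0.4883), x⁻ = (-0.9594) → reset → x⁺ = (-1.4782), jump to mode 0
Mode 0: guard c·x = 3.2137 hit at Δt = 1.3354 (t = 1.8237), x⁻ = (-3.2137) → reset → x⁺ = (-2.9959), jump to mode 1
Mode 1: guard c·x = 4.7415 hit at Δt = 0.4286 (t = 2.2523), x⁻ = (-4.7415) → reset → x⁺ = (-5.3660), jump to mode 2
Mode 2: flow for 1.0123 to horizon, guard not reached → x = (-1.6145)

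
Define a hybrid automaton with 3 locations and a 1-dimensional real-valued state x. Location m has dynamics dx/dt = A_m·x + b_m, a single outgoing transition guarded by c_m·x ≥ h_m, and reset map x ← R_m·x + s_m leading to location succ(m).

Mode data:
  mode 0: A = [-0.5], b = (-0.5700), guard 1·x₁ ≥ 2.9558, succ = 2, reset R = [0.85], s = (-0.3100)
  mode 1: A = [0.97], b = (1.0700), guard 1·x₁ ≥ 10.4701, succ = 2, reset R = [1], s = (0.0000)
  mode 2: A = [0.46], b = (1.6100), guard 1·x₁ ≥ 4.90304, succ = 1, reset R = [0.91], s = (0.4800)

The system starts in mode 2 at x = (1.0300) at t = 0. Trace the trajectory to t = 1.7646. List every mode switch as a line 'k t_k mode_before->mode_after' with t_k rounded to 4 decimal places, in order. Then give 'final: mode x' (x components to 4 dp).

Mode 2: guard c·x = 4.9030 hit at Δt = 1.3432 (t = 1.3432), x⁻ = (4.9030) → reset → x⁺ = (4.9418), jump to mode 1
Mode 1: flow for 0.4214 to horizon, guard not reached → x = (7.9941)

1 1.3432 2->1
final: 1 7.9941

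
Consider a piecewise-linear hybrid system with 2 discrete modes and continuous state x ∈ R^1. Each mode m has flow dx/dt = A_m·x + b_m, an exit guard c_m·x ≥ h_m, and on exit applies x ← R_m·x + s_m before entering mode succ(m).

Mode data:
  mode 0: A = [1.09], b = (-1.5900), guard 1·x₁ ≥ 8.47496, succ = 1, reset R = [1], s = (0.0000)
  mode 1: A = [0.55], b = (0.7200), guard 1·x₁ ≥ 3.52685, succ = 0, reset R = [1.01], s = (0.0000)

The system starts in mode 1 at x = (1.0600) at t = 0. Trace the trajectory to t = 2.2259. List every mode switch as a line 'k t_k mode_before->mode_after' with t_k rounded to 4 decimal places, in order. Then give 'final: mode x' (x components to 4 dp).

1 1.2974 1->0
final: 0 7.2458

Mode 1: guard c·x = 3.5269 hit at Δt = 1.2974 (t = 1.2974), x⁻ = (3.5268) → reset → x⁺ = (3.5621), jump to mode 0
Mode 0: flow for 0.9285 to horizon, guard not reached → x = (7.2458)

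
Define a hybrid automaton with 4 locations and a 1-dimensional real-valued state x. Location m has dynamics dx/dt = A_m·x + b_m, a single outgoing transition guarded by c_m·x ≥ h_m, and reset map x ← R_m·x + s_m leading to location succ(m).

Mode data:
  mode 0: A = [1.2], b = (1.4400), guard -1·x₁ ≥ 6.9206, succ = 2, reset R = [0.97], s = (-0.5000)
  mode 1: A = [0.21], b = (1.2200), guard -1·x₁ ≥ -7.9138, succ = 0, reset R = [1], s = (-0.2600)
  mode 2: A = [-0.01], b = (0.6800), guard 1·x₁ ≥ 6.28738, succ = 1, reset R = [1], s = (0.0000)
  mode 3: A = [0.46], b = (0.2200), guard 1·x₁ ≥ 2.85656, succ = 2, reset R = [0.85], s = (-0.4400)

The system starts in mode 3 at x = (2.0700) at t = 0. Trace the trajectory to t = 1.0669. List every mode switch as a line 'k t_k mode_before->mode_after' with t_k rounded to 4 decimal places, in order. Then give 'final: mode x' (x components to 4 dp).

1 0.5848 3->2
final: 2 2.3056

Mode 3: guard c·x = 2.8566 hit at Δt = 0.5848 (t = 0.5848), x⁻ = (2.8566) → reset → x⁺ = (1.9881), jump to mode 2
Mode 2: flow for 0.4821 to horizon, guard not reached → x = (2.3056)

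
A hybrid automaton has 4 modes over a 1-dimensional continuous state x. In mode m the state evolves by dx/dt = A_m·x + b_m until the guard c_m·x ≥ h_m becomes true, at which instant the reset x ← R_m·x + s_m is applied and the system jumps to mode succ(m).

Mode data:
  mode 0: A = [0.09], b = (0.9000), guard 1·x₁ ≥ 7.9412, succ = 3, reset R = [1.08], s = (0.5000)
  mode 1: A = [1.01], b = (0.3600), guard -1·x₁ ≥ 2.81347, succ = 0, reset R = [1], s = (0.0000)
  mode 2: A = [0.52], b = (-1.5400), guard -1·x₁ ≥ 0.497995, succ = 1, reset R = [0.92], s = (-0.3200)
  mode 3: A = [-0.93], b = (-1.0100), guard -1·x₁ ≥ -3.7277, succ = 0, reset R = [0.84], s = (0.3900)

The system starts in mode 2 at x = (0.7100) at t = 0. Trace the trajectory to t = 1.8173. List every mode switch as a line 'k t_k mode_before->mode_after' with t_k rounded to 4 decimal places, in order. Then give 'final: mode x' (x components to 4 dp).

Mode 2: guard c·x = 0.4980 hit at Δt = 0.8260 (t = 0.8260), x⁻ = (-0.4980) → reset → x⁺ = (-0.7782), jump to mode 1
Mode 1: flow for 0.9913 to horizon, guard not reached → x = (-1.5042)

1 0.8260 2->1
final: 1 -1.5042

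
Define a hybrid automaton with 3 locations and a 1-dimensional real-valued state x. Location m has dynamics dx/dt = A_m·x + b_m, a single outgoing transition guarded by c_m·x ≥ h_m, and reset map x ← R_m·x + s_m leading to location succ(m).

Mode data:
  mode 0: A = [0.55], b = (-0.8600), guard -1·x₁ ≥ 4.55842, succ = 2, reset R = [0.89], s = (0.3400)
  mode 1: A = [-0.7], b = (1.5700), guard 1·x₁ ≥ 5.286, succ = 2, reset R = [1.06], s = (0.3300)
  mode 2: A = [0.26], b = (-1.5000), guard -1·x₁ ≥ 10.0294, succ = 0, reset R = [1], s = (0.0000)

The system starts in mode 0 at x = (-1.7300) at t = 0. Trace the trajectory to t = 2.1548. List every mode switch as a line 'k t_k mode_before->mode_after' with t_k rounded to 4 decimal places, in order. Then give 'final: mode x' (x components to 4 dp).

Mode 0: guard c·x = 4.5584 hit at Δt = 1.1271 (t = 1.1271), x⁻ = (-4.5584) → reset → x⁺ = (-3.7170), jump to mode 2
Mode 2: flow for 1.0277 to horizon, guard not reached → x = (-6.6227)

1 1.1271 0->2
final: 2 -6.6227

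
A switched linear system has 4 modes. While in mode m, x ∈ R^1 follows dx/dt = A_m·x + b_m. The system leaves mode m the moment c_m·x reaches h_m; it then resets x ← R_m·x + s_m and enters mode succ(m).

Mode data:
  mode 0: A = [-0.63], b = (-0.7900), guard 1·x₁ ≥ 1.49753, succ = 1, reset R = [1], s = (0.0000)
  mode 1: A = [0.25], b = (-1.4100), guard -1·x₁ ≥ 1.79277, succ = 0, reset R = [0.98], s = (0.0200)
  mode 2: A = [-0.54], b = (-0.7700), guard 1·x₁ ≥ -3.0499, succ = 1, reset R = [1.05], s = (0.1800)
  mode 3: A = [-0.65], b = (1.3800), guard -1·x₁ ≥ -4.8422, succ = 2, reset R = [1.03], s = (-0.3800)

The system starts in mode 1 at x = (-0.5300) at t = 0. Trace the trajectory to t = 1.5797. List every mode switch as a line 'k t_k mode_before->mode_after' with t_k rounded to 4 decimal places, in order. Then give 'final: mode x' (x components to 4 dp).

1 0.7448 1->0
final: 0 -1.5394

Mode 1: guard c·x = 1.7928 hit at Δt = 0.7448 (t = 0.7448), x⁻ = (-1.7928) → reset → x⁺ = (-1.7369), jump to mode 0
Mode 0: flow for 0.8349 to horizon, guard not reached → x = (-1.5394)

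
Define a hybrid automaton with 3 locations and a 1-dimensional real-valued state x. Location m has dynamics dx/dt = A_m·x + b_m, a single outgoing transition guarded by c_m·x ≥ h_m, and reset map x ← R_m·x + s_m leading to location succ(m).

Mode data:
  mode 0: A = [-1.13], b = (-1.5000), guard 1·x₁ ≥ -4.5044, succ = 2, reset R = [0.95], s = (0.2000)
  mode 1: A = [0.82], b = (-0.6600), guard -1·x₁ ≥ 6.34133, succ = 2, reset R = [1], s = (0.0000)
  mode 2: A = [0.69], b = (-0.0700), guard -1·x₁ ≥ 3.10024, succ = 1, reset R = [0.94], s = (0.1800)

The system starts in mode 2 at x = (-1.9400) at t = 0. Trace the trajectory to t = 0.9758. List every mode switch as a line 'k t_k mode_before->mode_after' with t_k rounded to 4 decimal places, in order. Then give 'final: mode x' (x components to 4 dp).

Mode 2: guard c·x = 3.1002 hit at Δt = 0.6522 (t = 0.6522), x⁻ = (-3.1002) → reset → x⁺ = (-2.7342), jump to mode 1
Mode 1: flow for 0.3236 to horizon, guard not reached → x = (-3.8097)

1 0.6522 2->1
final: 1 -3.8097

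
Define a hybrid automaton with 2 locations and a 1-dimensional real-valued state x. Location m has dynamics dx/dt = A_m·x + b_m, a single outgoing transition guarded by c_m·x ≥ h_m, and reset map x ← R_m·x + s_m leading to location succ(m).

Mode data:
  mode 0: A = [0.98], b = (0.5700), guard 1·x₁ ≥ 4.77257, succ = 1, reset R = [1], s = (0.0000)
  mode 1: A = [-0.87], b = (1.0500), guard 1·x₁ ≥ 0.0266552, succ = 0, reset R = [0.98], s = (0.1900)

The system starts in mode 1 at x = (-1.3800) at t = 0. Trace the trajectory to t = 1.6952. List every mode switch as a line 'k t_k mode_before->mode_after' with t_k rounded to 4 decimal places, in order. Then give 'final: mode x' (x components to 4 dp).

1 0.9020 1->0
final: 0 1.1540

Mode 1: guard c·x = 0.0267 hit at Δt = 0.9020 (t = 0.9020), x⁻ = (0.0267) → reset → x⁺ = (0.2161), jump to mode 0
Mode 0: flow for 0.7932 to horizon, guard not reached → x = (1.1540)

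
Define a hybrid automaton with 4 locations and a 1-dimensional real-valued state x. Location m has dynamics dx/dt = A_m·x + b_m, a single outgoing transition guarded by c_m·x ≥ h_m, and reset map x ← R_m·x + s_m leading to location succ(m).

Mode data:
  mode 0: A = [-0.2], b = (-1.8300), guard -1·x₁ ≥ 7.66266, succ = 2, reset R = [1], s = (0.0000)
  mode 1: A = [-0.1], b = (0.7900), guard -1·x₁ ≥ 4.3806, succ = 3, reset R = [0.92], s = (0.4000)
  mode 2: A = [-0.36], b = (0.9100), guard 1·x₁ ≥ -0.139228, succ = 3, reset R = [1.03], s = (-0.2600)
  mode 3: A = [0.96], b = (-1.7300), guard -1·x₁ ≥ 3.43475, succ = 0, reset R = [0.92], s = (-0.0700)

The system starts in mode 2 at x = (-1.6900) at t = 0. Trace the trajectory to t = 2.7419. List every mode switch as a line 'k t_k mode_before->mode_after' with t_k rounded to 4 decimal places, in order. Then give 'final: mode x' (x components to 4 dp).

1 1.2732 2->3
2 2.1740 3->0
final: 0 -3.8656

Mode 2: guard c·x = -0.1392 hit at Δt = 1.2732 (t = 1.2732), x⁻ = (-0.1392) → reset → x⁺ = (-0.4034), jump to mode 3
Mode 3: guard c·x = 3.4348 hit at Δt = 0.9008 (t = 2.1740), x⁻ = (-3.4347) → reset → x⁺ = (-3.2300), jump to mode 0
Mode 0: flow for 0.5679 to horizon, guard not reached → x = (-3.8656)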